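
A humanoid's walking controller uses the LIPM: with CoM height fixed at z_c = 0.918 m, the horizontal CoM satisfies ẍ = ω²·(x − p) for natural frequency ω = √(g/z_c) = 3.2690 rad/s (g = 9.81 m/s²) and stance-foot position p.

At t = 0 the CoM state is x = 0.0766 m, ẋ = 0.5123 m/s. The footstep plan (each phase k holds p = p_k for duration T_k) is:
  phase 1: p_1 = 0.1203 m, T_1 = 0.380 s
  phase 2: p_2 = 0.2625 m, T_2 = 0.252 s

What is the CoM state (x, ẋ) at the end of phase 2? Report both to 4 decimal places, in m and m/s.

phase 1: p=0.1203, T=0.380, ωT=1.242220, cosh=1.876018, sinh=1.587275; start (x,ẋ)=(0.076600, 0.512300) → end (x,ẋ)=(0.287067, 0.734333)
phase 2: p=0.2625, T=0.252, ωT=0.823788, cosh=1.358942, sinh=0.920175; start (x,ẋ)=(0.287067, 0.734333) → end (x,ẋ)=(0.502589, 1.071816)

x = 0.5026, ẋ = 1.0718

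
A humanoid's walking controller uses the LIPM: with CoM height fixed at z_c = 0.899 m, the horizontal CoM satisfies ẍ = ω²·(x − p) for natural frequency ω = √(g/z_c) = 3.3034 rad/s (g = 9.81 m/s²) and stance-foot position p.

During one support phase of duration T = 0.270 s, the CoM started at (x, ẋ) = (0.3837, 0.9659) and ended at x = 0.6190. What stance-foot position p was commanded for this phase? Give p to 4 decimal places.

ωT = 3.3034·0.270 = 0.891918; cosh(ωT) = 1.424837, sinh(ωT) = 1.014968
x(T) = p + (x₀−p)·cosh(ωT) + (ẋ₀/ω)·sinh(ωT) ⇒ p·(1 − cosh) = x(T) − x₀·cosh − (ẋ₀/ω)·sinh
numerator   = 0.6190 − (0.3837)·1.424837 − (0.9659/3.3034)·1.014968 = -0.224482
denominator = 1 − 1.424837 = -0.424837
p = -0.224482 / -0.424837 = 0.5284

p = 0.5284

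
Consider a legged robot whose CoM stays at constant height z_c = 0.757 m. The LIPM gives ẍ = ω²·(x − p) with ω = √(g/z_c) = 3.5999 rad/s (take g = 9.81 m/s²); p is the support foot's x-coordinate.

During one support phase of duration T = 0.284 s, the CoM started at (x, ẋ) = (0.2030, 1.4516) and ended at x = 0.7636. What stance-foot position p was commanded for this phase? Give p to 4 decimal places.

ωT = 3.5999·0.284 = 1.022372; cosh(ωT) = 1.569760, sinh(ωT) = 1.210019
x(T) = p + (x₀−p)·cosh(ωT) + (ẋ₀/ω)·sinh(ωT) ⇒ p·(1 − cosh) = x(T) − x₀·cosh − (ẋ₀/ω)·sinh
numerator   = 0.7636 − (0.2030)·1.569760 − (1.4516/3.5999)·1.210019 = -0.042982
denominator = 1 − 1.569760 = -0.569760
p = -0.042982 / -0.569760 = 0.0754

p = 0.0754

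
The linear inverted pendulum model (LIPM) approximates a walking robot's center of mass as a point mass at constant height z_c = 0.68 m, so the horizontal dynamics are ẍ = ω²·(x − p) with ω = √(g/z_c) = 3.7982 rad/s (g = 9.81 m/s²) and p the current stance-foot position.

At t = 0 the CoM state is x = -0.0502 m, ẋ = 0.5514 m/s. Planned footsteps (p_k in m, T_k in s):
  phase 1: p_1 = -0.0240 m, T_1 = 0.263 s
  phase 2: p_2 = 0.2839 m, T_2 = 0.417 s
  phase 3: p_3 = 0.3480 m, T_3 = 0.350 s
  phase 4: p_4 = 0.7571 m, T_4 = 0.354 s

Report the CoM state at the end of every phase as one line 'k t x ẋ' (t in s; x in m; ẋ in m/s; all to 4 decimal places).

1 0.2630 0.1060 0.7334
2 0.6800 0.2828 0.2849
3 1.0300 0.3479 0.1406
4 1.3840 -0.0150 -2.4907

phase 1: p=-0.0240, T=0.263, ωT=0.998927, cosh=1.541820, sinh=1.173546; start (x,ẋ)=(-0.050200, 0.551400) → end (x,ẋ)=(0.105973, 0.733377)
phase 2: p=0.2839, T=0.417, ωT=1.583849, cosh=2.539432, sinh=2.334248; start (x,ẋ)=(0.105973, 0.733377) → end (x,ẋ)=(0.282775, 0.284867)
phase 3: p=0.3480, T=0.350, ωT=1.329370, cosh=2.021653, sinh=1.757009; start (x,ẋ)=(0.282775, 0.284867) → end (x,ẋ)=(0.347914, 0.140623)
phase 4: p=0.7571, T=0.354, ωT=1.344563, cosh=2.048581, sinh=1.787928; start (x,ẋ)=(0.347914, 0.140623) → end (x,ẋ)=(-0.014956, -2.490670)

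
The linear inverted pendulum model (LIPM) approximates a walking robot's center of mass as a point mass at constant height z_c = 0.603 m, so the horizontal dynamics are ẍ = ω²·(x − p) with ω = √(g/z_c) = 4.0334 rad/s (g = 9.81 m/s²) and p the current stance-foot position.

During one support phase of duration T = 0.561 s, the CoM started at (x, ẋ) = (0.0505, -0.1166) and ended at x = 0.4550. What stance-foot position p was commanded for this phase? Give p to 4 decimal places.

p = -0.0900

ωT = 4.0334·0.561 = 2.262737; cosh(ωT) = 4.856712, sinh(ωT) = 4.752646
x(T) = p + (x₀−p)·cosh(ωT) + (ẋ₀/ω)·sinh(ωT) ⇒ p·(1 − cosh) = x(T) − x₀·cosh − (ẋ₀/ω)·sinh
numerator   = 0.4550 − (0.0505)·4.856712 − (-0.1166/4.0334)·4.752646 = 0.347128
denominator = 1 − 4.856712 = -3.856712
p = 0.347128 / -3.856712 = -0.0900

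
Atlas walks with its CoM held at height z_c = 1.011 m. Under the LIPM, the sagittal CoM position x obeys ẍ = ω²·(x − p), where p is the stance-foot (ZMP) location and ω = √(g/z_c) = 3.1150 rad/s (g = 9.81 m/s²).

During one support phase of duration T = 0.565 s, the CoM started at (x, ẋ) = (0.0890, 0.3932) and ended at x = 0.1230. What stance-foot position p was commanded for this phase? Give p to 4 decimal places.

ωT = 3.1150·0.565 = 1.759975; cosh(ωT) = 2.992171, sinh(ωT) = 2.820121
x(T) = p + (x₀−p)·cosh(ωT) + (ẋ₀/ω)·sinh(ωT) ⇒ p·(1 − cosh) = x(T) − x₀·cosh − (ẋ₀/ω)·sinh
numerator   = 0.1230 − (0.0890)·2.992171 − (0.3932/3.1150)·2.820121 = -0.499281
denominator = 1 − 2.992171 = -1.992171
p = -0.499281 / -1.992171 = 0.2506

p = 0.2506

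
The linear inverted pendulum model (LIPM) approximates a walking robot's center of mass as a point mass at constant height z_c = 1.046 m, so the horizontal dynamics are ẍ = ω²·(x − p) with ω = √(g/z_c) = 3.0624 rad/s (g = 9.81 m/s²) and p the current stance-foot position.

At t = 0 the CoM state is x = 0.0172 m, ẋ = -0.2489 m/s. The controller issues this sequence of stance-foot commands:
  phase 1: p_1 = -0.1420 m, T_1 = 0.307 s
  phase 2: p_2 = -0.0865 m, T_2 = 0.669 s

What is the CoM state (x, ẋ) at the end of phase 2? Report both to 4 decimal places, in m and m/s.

phase 1: p=-0.1420, T=0.307, ωT=0.940157, cosh=1.475475, sinh=1.084908; start (x,ẋ)=(0.017200, -0.248900) → end (x,ẋ)=(0.004718, 0.161684)
phase 2: p=-0.0865, T=0.669, ωT=2.048746, cosh=3.943530, sinh=3.814633; start (x,ẋ)=(0.004718, 0.161684) → end (x,ẋ)=(0.474622, 1.703214)

x = 0.4746, ẋ = 1.7032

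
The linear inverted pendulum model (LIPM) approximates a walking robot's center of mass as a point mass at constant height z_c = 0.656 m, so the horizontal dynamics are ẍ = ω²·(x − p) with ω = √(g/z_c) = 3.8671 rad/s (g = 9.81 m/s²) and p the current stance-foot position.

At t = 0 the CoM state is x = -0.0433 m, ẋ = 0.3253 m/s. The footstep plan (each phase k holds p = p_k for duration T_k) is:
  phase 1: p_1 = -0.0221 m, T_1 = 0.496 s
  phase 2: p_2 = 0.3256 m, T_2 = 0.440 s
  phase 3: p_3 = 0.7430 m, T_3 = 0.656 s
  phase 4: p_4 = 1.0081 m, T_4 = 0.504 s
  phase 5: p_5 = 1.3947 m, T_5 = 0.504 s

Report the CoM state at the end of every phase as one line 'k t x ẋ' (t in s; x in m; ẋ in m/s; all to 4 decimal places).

phase 1: p=-0.0221, T=0.496, ωT=1.918082, cosh=3.477387, sinh=3.330499; start (x,ẋ)=(-0.043300, 0.325300) → end (x,ẋ)=(0.184341, 0.858151)
phase 2: p=0.3256, T=0.440, ωT=1.701524, cosh=2.832351, sinh=2.649945; start (x,ẋ)=(0.184341, 0.858151) → end (x,ẋ)=(0.513555, 0.983015)
phase 3: p=0.7430, T=0.656, ωT=2.536818, cosh=6.359251, sinh=6.280133; start (x,ẋ)=(0.513555, 0.983015) → end (x,ẋ)=(0.880310, 0.678964)
phase 4: p=1.0081, T=0.504, ωT=1.949018, cosh=3.582103, sinh=3.439689; start (x,ẋ)=(0.880310, 0.678964) → end (x,ẋ)=(1.154263, 0.732300)
phase 5: p=1.3947, T=0.504, ωT=1.949018, cosh=3.582103, sinh=3.439689; start (x,ẋ)=(1.154263, 0.732300) → end (x,ẋ)=(1.184793, -0.575025)

1 0.4960 0.1843 0.8582
2 0.9360 0.5136 0.9830
3 1.5920 0.8803 0.6790
4 2.0960 1.1543 0.7323
5 2.6000 1.1848 -0.5750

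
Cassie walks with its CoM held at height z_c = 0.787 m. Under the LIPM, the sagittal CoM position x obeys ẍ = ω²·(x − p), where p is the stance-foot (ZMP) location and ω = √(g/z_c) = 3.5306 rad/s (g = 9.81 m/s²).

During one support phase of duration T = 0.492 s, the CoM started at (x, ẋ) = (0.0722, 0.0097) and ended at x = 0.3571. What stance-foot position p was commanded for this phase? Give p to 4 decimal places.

ωT = 3.5306·0.492 = 1.737055; cosh(ωT) = 2.928314, sinh(ωT) = 2.752276
x(T) = p + (x₀−p)·cosh(ωT) + (ẋ₀/ω)·sinh(ωT) ⇒ p·(1 − cosh) = x(T) − x₀·cosh − (ẋ₀/ω)·sinh
numerator   = 0.3571 − (0.0722)·2.928314 − (0.0097/3.5306)·2.752276 = 0.138114
denominator = 1 − 2.928314 = -1.928314
p = 0.138114 / -1.928314 = -0.0716

p = -0.0716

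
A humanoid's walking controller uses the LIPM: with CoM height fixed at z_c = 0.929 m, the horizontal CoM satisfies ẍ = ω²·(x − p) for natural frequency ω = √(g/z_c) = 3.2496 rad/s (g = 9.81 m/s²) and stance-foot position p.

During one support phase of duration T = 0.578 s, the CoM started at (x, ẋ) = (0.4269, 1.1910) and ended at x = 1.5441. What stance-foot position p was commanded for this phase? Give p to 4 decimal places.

ωT = 3.2496·0.578 = 1.878269; cosh(ωT) = 3.347512, sinh(ωT) = 3.194657
x(T) = p + (x₀−p)·cosh(ωT) + (ẋ₀/ω)·sinh(ωT) ⇒ p·(1 − cosh) = x(T) − x₀·cosh − (ẋ₀/ω)·sinh
numerator   = 1.5441 − (0.4269)·3.347512 − (1.1910/3.2496)·3.194657 = -1.055816
denominator = 1 − 3.347512 = -2.347512
p = -1.055816 / -2.347512 = 0.4498

p = 0.4498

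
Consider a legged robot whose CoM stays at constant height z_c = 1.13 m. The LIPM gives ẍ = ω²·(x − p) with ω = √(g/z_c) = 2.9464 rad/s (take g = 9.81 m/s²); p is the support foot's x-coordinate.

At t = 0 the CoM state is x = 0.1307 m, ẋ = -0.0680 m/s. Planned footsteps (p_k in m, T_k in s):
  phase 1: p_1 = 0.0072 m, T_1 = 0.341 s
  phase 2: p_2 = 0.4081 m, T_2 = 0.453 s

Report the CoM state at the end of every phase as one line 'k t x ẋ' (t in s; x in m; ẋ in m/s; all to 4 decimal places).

1 0.3410 0.1712 0.3250
2 0.7940 0.1219 -0.5741

phase 1: p=0.0072, T=0.341, ωT=1.004722, cosh=1.548648, sinh=1.182501; start (x,ẋ)=(0.130700, -0.068000) → end (x,ẋ)=(0.171167, 0.324981)
phase 2: p=0.4081, T=0.453, ωT=1.334719, cosh=2.031081, sinh=1.767848; start (x,ẋ)=(0.171167, 0.324981) → end (x,ẋ)=(0.121860, -0.574071)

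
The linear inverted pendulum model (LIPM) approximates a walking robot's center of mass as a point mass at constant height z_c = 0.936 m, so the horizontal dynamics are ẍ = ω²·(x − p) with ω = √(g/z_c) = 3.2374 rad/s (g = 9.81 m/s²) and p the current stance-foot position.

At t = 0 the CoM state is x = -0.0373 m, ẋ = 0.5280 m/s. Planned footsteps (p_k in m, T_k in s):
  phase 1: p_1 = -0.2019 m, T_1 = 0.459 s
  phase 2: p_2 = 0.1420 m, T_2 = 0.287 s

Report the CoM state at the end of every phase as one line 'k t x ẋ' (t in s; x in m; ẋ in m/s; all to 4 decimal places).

phase 1: p=-0.2019, T=0.459, ωT=1.485967, cosh=2.322759, sinh=2.096476; start (x,ẋ)=(-0.037300, 0.528000) → end (x,ẋ)=(0.522348, 2.343579)
phase 2: p=0.1420, T=0.287, ωT=0.929134, cosh=1.463605, sinh=1.068710; start (x,ẋ)=(0.522348, 2.343579) → end (x,ẋ)=(1.472327, 4.746019)

1 0.4590 0.5223 2.3436
2 0.7460 1.4723 4.7460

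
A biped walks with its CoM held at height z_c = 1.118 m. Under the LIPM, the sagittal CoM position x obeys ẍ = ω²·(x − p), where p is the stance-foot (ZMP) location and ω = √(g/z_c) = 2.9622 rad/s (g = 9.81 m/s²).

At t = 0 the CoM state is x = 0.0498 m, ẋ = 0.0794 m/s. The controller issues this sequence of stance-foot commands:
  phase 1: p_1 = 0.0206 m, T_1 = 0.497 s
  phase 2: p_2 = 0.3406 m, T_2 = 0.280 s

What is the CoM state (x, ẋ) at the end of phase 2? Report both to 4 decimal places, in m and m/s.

phase 1: p=0.0206, T=0.497, ωT=1.472213, cosh=2.294145, sinh=2.064728; start (x,ẋ)=(0.049800, 0.079400) → end (x,ẋ)=(0.142933, 0.360746)
phase 2: p=0.3406, T=0.280, ωT=0.829416, cosh=1.364142, sinh=0.927838; start (x,ẋ)=(0.142933, 0.360746) → end (x,ẋ)=(0.183949, -0.051168)

x = 0.1839, ẋ = -0.0512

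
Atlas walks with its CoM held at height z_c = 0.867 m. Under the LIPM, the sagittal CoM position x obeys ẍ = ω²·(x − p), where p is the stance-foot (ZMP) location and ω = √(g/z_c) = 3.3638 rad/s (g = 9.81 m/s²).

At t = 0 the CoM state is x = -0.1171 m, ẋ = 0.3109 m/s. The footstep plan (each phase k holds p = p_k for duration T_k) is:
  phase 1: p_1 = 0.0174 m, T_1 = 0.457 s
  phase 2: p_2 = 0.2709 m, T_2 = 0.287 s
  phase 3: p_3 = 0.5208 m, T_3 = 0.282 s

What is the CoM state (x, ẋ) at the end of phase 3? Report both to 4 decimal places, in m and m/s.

x = -1.3954, ẋ = -5.9703

phase 1: p=0.0174, T=0.457, ωT=1.537257, cosh=2.433391, sinh=2.218420; start (x,ẋ)=(-0.117100, 0.310900) → end (x,ẋ)=(-0.104853, -0.247141)
phase 2: p=0.2709, T=0.287, ωT=0.965411, cosh=1.503346, sinh=1.122519; start (x,ẋ)=(-0.104853, -0.247141) → end (x,ẋ)=(-0.376459, -1.790356)
phase 3: p=0.5208, T=0.282, ωT=0.948592, cosh=1.484678, sinh=1.097392; start (x,ẋ)=(-0.376459, -1.790356) → end (x,ẋ)=(-1.395420, -5.970253)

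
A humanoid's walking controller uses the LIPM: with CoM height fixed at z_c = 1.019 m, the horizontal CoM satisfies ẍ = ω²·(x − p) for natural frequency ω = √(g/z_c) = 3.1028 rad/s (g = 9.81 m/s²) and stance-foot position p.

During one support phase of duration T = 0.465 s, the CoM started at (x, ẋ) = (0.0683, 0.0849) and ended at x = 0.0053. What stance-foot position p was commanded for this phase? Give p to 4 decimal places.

p = 0.1636

ωT = 3.1028·0.465 = 1.442802; cosh(ωT) = 2.234402, sinh(ωT) = 1.998137
x(T) = p + (x₀−p)·cosh(ωT) + (ẋ₀/ω)·sinh(ωT) ⇒ p·(1 − cosh) = x(T) − x₀·cosh − (ẋ₀/ω)·sinh
numerator   = 0.0053 − (0.0683)·2.234402 − (0.0849/3.1028)·1.998137 = -0.201983
denominator = 1 − 2.234402 = -1.234402
p = -0.201983 / -1.234402 = 0.1636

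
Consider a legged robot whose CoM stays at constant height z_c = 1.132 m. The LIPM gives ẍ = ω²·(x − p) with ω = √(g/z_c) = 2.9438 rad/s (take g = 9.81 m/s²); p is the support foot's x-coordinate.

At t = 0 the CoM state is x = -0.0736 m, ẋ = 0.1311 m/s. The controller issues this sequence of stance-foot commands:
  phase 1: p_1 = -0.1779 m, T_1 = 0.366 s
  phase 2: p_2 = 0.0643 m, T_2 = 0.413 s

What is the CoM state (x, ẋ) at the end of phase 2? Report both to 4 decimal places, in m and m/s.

x = 0.3602, ẋ = 1.0646

phase 1: p=-0.1779, T=0.366, ωT=1.077431, cosh=1.638796, sinh=1.298327; start (x,ẋ)=(-0.073600, 0.131100) → end (x,ẋ)=(0.050847, 0.613482)
phase 2: p=0.0643, T=0.413, ωT=1.215789, cosh=1.834716, sinh=1.538240; start (x,ẋ)=(0.050847, 0.613482) → end (x,ẋ)=(0.360183, 1.064645)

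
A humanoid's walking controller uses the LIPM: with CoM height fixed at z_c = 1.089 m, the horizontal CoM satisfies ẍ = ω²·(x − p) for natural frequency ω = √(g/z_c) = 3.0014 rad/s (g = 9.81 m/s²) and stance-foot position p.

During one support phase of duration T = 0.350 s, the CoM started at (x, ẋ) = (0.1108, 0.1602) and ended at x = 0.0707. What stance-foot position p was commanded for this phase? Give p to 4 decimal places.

ωT = 3.0014·0.350 = 1.050490; cosh(ωT) = 1.604409, sinh(ωT) = 1.254643
x(T) = p + (x₀−p)·cosh(ωT) + (ẋ₀/ω)·sinh(ωT) ⇒ p·(1 − cosh) = x(T) − x₀·cosh − (ẋ₀/ω)·sinh
numerator   = 0.0707 − (0.1108)·1.604409 − (0.1602/3.0014)·1.254643 = -0.174035
denominator = 1 − 1.604409 = -0.604409
p = -0.174035 / -0.604409 = 0.2879

p = 0.2879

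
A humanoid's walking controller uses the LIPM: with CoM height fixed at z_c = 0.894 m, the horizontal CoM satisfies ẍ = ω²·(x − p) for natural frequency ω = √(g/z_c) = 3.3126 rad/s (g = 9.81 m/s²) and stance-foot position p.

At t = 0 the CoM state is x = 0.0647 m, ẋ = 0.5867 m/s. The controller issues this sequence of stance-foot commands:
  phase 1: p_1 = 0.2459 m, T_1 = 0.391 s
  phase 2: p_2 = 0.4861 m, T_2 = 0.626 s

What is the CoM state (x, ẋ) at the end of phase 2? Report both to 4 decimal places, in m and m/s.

x = -0.5498, ẋ = -3.2907

phase 1: p=0.2459, T=0.391, ωT=1.295227, cosh=1.962830, sinh=1.688994; start (x,ẋ)=(0.064700, 0.586700) → end (x,ẋ)=(0.189376, 0.137785)
phase 2: p=0.4861, T=0.626, ωT=2.073688, cosh=4.039911, sinh=3.914190; start (x,ẋ)=(0.189376, 0.137785) → end (x,ẋ)=(-0.549832, -3.290730)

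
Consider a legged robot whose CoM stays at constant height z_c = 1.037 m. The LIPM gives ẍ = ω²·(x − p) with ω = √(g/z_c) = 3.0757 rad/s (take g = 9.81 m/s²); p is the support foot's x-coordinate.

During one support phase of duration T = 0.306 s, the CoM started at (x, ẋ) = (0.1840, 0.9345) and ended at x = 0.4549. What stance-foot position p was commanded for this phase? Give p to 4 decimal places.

ωT = 3.0757·0.306 = 0.941164; cosh(ωT) = 1.476568, sinh(ωT) = 1.086395
x(T) = p + (x₀−p)·cosh(ωT) + (ẋ₀/ω)·sinh(ωT) ⇒ p·(1 − cosh) = x(T) − x₀·cosh − (ẋ₀/ω)·sinh
numerator   = 0.4549 − (0.1840)·1.476568 − (0.9345/3.0757)·1.086395 = -0.146872
denominator = 1 − 1.476568 = -0.476568
p = -0.146872 / -0.476568 = 0.3082

p = 0.3082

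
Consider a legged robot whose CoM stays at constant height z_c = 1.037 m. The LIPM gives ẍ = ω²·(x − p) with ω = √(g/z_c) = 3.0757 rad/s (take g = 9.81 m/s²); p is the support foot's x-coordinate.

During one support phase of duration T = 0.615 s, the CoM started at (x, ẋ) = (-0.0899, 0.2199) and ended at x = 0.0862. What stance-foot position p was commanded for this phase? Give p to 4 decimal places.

p = -0.0667

ωT = 3.0757·0.615 = 1.891555; cosh(ωT) = 3.390255, sinh(ωT) = 3.239418
x(T) = p + (x₀−p)·cosh(ωT) + (ẋ₀/ω)·sinh(ωT) ⇒ p·(1 − cosh) = x(T) − x₀·cosh − (ẋ₀/ω)·sinh
numerator   = 0.0862 − (-0.0899)·3.390255 − (0.2199/3.0757)·3.239418 = 0.159379
denominator = 1 − 3.390255 = -2.390255
p = 0.159379 / -2.390255 = -0.0667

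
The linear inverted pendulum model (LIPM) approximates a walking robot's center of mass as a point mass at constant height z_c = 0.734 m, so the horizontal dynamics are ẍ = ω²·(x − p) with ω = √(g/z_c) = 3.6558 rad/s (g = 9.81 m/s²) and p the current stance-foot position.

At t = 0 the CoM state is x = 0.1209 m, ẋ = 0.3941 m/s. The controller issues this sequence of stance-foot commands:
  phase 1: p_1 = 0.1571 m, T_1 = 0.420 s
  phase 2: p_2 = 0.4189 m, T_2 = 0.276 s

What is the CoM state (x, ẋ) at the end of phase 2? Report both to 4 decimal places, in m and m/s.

phase 1: p=0.1571, T=0.420, ωT=1.535436, cosh=2.429356, sinh=2.213994; start (x,ẋ)=(0.120900, 0.394100) → end (x,ẋ)=(0.307829, 0.664409)
phase 2: p=0.4189, T=0.276, ωT=1.009001, cosh=1.553721, sinh=1.189138; start (x,ẋ)=(0.307829, 0.664409) → end (x,ẋ)=(0.462442, 0.549452)

x = 0.4624, ẋ = 0.5495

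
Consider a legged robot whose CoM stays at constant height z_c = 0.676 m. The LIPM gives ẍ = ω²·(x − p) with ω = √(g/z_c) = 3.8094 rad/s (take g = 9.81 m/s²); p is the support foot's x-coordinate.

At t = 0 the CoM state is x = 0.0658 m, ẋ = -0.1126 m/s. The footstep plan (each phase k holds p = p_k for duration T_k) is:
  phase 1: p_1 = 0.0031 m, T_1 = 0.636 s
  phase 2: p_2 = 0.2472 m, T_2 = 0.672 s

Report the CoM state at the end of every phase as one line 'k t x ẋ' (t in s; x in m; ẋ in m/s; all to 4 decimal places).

1 0.6360 0.1941 0.6963
2 1.3080 1.0765 3.2287

phase 1: p=0.0031, T=0.636, ωT=2.422778, cosh=5.682912, sinh=5.594237; start (x,ẋ)=(0.065800, -0.112600) → end (x,ẋ)=(0.194062, 0.696284)
phase 2: p=0.2472, T=0.672, ωT=2.559917, cosh=6.506026, sinh=6.428715; start (x,ẋ)=(0.194062, 0.696284) → end (x,ẋ)=(1.076524, 3.228706)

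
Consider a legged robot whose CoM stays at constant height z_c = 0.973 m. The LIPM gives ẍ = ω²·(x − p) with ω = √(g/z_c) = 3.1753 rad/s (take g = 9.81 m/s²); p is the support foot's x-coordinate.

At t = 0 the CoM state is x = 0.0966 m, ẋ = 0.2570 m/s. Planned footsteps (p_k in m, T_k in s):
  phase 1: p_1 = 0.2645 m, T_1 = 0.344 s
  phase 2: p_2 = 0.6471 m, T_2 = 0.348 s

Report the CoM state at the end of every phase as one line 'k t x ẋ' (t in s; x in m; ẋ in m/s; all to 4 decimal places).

phase 1: p=0.2645, T=0.344, ωT=1.092303, cosh=1.658288, sinh=1.322845; start (x,ẋ)=(0.096600, 0.257000) → end (x,ẋ)=(0.093141, -0.279072)
phase 2: p=0.6471, T=0.348, ωT=1.105004, cosh=1.675224, sinh=1.344014; start (x,ẋ)=(0.093141, -0.279072) → end (x,ẋ)=(-0.399029, -2.831611)

1 0.3440 0.0931 -0.2791
2 0.6920 -0.3990 -2.8316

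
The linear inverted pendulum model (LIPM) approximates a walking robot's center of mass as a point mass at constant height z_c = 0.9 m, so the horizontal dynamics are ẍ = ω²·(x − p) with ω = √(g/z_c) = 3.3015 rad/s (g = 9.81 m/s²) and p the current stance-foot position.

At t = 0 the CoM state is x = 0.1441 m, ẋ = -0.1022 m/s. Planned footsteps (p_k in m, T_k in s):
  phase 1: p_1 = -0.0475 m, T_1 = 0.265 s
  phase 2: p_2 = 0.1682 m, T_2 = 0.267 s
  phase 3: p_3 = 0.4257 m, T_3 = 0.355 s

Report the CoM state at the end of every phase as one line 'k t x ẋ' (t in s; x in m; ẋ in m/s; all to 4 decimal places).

1 0.2650 0.1916 0.4829
2 0.5320 0.3475 0.7601
3 0.8870 0.6234 0.9681

phase 1: p=-0.0475, T=0.265, ωT=0.874897, cosh=1.407767, sinh=0.990862; start (x,ẋ)=(0.144100, -0.102200) → end (x,ẋ)=(0.191555, 0.482913)
phase 2: p=0.1682, T=0.267, ωT=0.881501, cosh=1.414340, sinh=1.000179; start (x,ẋ)=(0.191555, 0.482913) → end (x,ẋ)=(0.347530, 0.760126)
phase 3: p=0.4257, T=0.355, ωT=1.172032, cosh=1.769142, sinh=1.459406; start (x,ẋ)=(0.347530, 0.760126) → end (x,ẋ)=(0.623414, 0.968128)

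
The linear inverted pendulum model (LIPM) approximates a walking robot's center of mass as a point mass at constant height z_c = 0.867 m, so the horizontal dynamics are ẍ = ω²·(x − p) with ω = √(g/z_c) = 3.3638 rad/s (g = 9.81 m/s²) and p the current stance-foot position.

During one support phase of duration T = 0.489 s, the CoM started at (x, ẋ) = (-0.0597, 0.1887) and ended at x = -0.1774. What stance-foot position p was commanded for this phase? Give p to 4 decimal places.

p = 0.0930

ωT = 3.3638·0.489 = 1.644898; cosh(ωT) = 2.686757, sinh(ωT) = 2.493725
x(T) = p + (x₀−p)·cosh(ωT) + (ẋ₀/ω)·sinh(ωT) ⇒ p·(1 − cosh) = x(T) − x₀·cosh − (ẋ₀/ω)·sinh
numerator   = -0.1774 − (-0.0597)·2.686757 − (0.1887/3.3638)·2.493725 = -0.156892
denominator = 1 − 2.686757 = -1.686757
p = -0.156892 / -1.686757 = 0.0930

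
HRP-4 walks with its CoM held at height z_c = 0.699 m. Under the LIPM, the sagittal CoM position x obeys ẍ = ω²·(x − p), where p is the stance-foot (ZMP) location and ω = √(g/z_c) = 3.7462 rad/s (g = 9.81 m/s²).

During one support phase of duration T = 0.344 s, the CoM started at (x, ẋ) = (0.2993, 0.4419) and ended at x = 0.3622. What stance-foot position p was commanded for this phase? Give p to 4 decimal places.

ωT = 3.7462·0.344 = 1.288693; cosh(ωT) = 1.951836, sinh(ωT) = 1.676205
x(T) = p + (x₀−p)·cosh(ωT) + (ẋ₀/ω)·sinh(ωT) ⇒ p·(1 − cosh) = x(T) − x₀·cosh − (ẋ₀/ω)·sinh
numerator   = 0.3622 − (0.2993)·1.951836 − (0.4419/3.7462)·1.676205 = -0.419709
denominator = 1 − 1.951836 = -0.951836
p = -0.419709 / -0.951836 = 0.4409

p = 0.4409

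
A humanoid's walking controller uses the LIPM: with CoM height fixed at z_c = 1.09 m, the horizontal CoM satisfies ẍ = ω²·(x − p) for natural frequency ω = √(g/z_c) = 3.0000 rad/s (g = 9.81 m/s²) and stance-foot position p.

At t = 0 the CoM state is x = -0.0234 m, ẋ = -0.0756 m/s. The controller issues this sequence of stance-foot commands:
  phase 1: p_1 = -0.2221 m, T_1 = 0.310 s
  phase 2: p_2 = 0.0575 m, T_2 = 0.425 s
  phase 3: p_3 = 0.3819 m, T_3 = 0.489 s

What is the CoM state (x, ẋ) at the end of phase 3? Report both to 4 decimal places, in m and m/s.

phase 1: p=-0.2221, T=0.310, ωT=0.930000, cosh=1.464531, sinh=1.069978; start (x,ẋ)=(-0.023400, -0.075600) → end (x,ẋ)=(0.041939, 0.527095)
phase 2: p=0.0575, T=0.425, ωT=1.275000, cosh=1.929066, sinh=1.649635; start (x,ẋ)=(0.041939, 0.527095) → end (x,ẋ)=(0.317320, 0.939791)
phase 3: p=0.3819, T=0.489, ωT=1.467000, cosh=2.283412, sinh=2.052795; start (x,ẋ)=(0.317320, 0.939791) → end (x,ẋ)=(0.877504, 1.748222)

x = 0.8775, ẋ = 1.7482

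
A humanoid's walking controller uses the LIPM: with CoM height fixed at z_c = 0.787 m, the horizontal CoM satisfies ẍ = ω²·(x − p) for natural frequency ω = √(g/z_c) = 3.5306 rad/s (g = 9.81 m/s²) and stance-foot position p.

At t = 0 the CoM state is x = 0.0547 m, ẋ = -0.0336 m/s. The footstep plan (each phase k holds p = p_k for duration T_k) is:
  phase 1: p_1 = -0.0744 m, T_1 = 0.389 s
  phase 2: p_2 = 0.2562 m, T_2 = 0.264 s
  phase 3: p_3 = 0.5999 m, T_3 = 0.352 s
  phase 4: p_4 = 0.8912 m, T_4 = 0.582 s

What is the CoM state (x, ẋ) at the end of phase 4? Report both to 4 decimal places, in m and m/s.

x = -0.0571, ẋ = -3.1563

phase 1: p=-0.0744, T=0.389, ωT=1.373403, cosh=2.101005, sinh=1.847762; start (x,ẋ)=(0.054700, -0.033600) → end (x,ẋ)=(0.179255, 0.771617)
phase 2: p=0.2562, T=0.264, ωT=0.932078, cosh=1.466758, sinh=1.073024; start (x,ẋ)=(0.179255, 0.771617) → end (x,ẋ)=(0.377851, 0.840276)
phase 3: p=0.5999, T=0.352, ωT=1.242771, cosh=1.876893, sinh=1.588310; start (x,ẋ)=(0.377851, 0.840276) → end (x,ẋ)=(0.561152, 0.331927)
phase 4: p=0.8912, T=0.582, ωT=2.054809, cosh=3.966733, sinh=3.838616; start (x,ẋ)=(0.561152, 0.331927) → end (x,ẋ)=(-0.057127, -3.156346)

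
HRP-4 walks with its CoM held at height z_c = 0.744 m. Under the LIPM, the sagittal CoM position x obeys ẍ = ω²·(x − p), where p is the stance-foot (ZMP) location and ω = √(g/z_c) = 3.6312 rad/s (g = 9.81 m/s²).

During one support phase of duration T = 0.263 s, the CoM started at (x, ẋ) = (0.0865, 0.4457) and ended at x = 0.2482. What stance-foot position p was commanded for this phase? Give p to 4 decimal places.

ωT = 3.6312·0.263 = 0.955006; cosh(ωT) = 1.491748, sinh(ωT) = 1.106938
x(T) = p + (x₀−p)·cosh(ωT) + (ẋ₀/ω)·sinh(ωT) ⇒ p·(1 − cosh) = x(T) − x₀·cosh − (ẋ₀/ω)·sinh
numerator   = 0.2482 − (0.0865)·1.491748 − (0.4457/3.6312)·1.106938 = -0.016704
denominator = 1 − 1.491748 = -0.491748
p = -0.016704 / -0.491748 = 0.0340

p = 0.0340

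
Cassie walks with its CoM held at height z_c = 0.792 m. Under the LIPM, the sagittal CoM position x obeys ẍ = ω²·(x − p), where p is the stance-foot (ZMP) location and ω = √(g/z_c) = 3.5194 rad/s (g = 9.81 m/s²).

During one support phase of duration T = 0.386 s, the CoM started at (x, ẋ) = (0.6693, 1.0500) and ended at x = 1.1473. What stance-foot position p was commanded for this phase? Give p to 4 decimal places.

ωT = 3.5194·0.386 = 1.358488; cosh(ωT) = 2.073679, sinh(ωT) = 1.816630
x(T) = p + (x₀−p)·cosh(ωT) + (ẋ₀/ω)·sinh(ωT) ⇒ p·(1 − cosh) = x(T) − x₀·cosh − (ẋ₀/ω)·sinh
numerator   = 1.1473 − (0.6693)·2.073679 − (1.0500/3.5194)·1.816630 = -0.782598
denominator = 1 − 2.073679 = -1.073679
p = -0.782598 / -1.073679 = 0.7289

p = 0.7289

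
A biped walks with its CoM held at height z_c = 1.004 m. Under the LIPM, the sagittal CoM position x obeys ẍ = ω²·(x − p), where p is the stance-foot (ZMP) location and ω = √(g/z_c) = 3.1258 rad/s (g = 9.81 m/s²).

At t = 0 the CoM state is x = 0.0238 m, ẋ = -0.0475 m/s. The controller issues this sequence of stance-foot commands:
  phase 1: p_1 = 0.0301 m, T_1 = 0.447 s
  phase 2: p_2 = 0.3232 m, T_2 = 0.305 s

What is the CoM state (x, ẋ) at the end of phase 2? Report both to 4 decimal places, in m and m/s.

phase 1: p=0.0301, T=0.447, ωT=1.397233, cosh=2.145637, sinh=1.898356; start (x,ẋ)=(0.023800, -0.047500) → end (x,ẋ)=(-0.012265, -0.139301)
phase 2: p=0.3232, T=0.305, ωT=0.953369, cosh=1.489938, sinh=1.104498; start (x,ẋ)=(-0.012265, -0.139301) → end (x,ẋ)=(-0.225844, -1.365723)

x = -0.2258, ẋ = -1.3657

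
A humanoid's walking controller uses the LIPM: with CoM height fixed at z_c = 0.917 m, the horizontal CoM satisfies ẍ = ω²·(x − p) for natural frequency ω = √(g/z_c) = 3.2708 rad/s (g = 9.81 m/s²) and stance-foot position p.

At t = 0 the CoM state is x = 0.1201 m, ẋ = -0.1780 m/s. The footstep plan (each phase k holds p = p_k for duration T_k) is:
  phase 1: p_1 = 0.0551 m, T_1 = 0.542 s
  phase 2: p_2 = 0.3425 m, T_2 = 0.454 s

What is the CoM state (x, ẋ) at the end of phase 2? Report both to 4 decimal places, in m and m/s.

x = -0.1847, ẋ = -1.5264

phase 1: p=0.0551, T=0.542, ωT=1.772774, cosh=3.028510, sinh=2.858649; start (x,ẋ)=(0.120100, -0.178000) → end (x,ẋ)=(0.096383, 0.068680)
phase 2: p=0.3425, T=0.454, ωT=1.484943, cosh=2.320615, sinh=2.094100; start (x,ẋ)=(0.096383, 0.068680) → end (x,ẋ)=(-0.184672, -1.526371)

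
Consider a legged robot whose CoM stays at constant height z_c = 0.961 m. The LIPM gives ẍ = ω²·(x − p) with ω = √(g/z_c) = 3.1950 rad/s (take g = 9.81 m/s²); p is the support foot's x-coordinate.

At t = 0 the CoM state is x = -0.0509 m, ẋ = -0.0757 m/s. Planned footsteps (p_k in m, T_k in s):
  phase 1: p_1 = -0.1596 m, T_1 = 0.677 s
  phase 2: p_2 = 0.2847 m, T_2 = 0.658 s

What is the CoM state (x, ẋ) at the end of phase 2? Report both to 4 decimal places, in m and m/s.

phase 1: p=-0.1596, T=0.677, ωT=2.163015, cosh=4.406149, sinh=4.291171; start (x,ẋ)=(-0.050900, -0.075700) → end (x,ẋ)=(0.217677, 1.156763)
phase 2: p=0.2847, T=0.658, ωT=2.102310, cosh=4.153615, sinh=4.031441; start (x,ẋ)=(0.217677, 1.156763) → end (x,ẋ)=(1.465911, 3.941456)

x = 1.4659, ẋ = 3.9415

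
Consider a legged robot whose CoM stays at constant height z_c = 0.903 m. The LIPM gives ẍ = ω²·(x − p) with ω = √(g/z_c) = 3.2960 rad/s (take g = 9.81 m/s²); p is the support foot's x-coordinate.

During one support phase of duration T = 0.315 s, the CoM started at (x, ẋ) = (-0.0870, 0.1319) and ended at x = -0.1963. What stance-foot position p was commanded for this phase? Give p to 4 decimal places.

ωT = 3.2960·0.315 = 1.038240; cosh(ωT) = 1.589160, sinh(ωT) = 1.235082
x(T) = p + (x₀−p)·cosh(ωT) + (ẋ₀/ω)·sinh(ωT) ⇒ p·(1 − cosh) = x(T) − x₀·cosh − (ẋ₀/ω)·sinh
numerator   = -0.1963 − (-0.0870)·1.589160 − (0.1319/3.2960)·1.235082 = -0.107469
denominator = 1 − 1.589160 = -0.589160
p = -0.107469 / -0.589160 = 0.1824

p = 0.1824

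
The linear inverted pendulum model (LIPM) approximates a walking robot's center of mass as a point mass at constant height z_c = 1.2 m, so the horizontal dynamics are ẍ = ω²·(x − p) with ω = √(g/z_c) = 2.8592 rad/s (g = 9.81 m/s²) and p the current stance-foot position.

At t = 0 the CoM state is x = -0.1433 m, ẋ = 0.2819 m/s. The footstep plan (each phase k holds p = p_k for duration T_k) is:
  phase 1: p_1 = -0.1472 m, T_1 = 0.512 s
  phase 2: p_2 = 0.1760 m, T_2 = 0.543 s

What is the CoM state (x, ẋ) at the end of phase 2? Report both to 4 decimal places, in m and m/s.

x = 0.4226, ẋ = 0.9139

phase 1: p=-0.1472, T=0.512, ωT=1.463910, cosh=2.277080, sinh=2.045750; start (x,ẋ)=(-0.143300, 0.281900) → end (x,ẋ)=(0.063379, 0.664721)
phase 2: p=0.1760, T=0.543, ωT=1.552546, cosh=2.467594, sinh=2.255885; start (x,ẋ)=(0.063379, 0.664721) → end (x,ẋ)=(0.422557, 0.913855)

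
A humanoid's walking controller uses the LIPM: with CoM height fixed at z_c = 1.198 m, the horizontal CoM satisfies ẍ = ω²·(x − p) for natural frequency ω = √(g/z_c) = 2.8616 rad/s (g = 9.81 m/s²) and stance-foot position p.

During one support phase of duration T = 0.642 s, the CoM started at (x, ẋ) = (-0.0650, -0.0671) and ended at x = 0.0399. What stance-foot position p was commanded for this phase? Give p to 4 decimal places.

p = -0.1446

ωT = 2.8616·0.642 = 1.837147; cosh(ωT) = 3.218936, sinh(ωT) = 3.059665
x(T) = p + (x₀−p)·cosh(ωT) + (ẋ₀/ω)·sinh(ωT) ⇒ p·(1 − cosh) = x(T) − x₀·cosh − (ẋ₀/ω)·sinh
numerator   = 0.0399 − (-0.0650)·3.218936 − (-0.0671/2.8616)·3.059665 = 0.320875
denominator = 1 − 3.218936 = -2.218936
p = 0.320875 / -2.218936 = -0.1446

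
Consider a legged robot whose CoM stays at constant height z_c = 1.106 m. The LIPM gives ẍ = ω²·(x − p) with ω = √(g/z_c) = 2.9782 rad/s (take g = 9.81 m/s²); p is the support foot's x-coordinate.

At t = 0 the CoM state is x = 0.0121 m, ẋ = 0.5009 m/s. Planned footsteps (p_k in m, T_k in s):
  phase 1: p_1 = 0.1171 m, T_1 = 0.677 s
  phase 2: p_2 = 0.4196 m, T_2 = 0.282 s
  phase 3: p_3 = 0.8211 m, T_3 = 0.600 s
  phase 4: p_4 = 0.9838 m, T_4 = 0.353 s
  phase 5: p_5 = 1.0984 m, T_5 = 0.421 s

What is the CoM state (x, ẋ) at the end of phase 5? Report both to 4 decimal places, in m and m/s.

x = -0.0375, ẋ = -3.2100

phase 1: p=0.1171, T=0.677, ωT=2.016241, cosh=3.821600, sinh=3.688445; start (x,ẋ)=(0.012100, 0.500900) → end (x,ẋ)=(0.336187, 0.760822)
phase 2: p=0.4196, T=0.282, ωT=0.839852, cosh=1.373900, sinh=0.942125; start (x,ẋ)=(0.336187, 0.760822) → end (x,ẋ)=(0.545678, 0.811251)
phase 3: p=0.8211, T=0.600, ωT=1.786920, cosh=3.069254, sinh=2.901779; start (x,ẋ)=(0.545678, 0.811251) → end (x,ẋ)=(0.766194, 0.109717)
phase 4: p=0.9838, T=0.353, ωT=1.051305, cosh=1.605432, sinh=1.255950; start (x,ẋ)=(0.766194, 0.109717) → end (x,ẋ)=(0.680718, -0.637805)
phase 5: p=1.0984, T=0.421, ωT=1.253822, cosh=1.894561, sinh=1.609149; start (x,ẋ)=(0.680718, -0.637805) → end (x,ẋ)=(-0.037536, -3.210046)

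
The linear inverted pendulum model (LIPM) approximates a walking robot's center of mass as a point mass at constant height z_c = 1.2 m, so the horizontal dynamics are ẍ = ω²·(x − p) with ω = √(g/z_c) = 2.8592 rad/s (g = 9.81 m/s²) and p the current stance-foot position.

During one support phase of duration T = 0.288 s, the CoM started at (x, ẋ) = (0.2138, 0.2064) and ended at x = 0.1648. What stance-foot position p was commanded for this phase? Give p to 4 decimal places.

p = 0.5356

ωT = 2.8592·0.288 = 0.823450; cosh(ωT) = 1.358630, sinh(ωT) = 0.919715
x(T) = p + (x₀−p)·cosh(ωT) + (ẋ₀/ω)·sinh(ωT) ⇒ p·(1 − cosh) = x(T) − x₀·cosh − (ẋ₀/ω)·sinh
numerator   = 0.1648 − (0.2138)·1.358630 − (0.2064/2.8592)·0.919715 = -0.192068
denominator = 1 − 1.358630 = -0.358630
p = -0.192068 / -0.358630 = 0.5356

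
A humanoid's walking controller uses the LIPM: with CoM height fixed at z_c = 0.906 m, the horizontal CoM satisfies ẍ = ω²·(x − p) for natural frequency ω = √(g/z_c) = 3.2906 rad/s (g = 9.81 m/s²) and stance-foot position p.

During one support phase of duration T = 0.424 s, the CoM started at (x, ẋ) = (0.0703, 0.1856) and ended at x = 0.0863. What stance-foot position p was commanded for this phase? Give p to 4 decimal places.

p = 0.1498

ωT = 3.2906·0.424 = 1.395214; cosh(ωT) = 2.141810, sinh(ωT) = 1.894030
x(T) = p + (x₀−p)·cosh(ωT) + (ẋ₀/ω)·sinh(ωT) ⇒ p·(1 − cosh) = x(T) − x₀·cosh − (ẋ₀/ω)·sinh
numerator   = 0.0863 − (0.0703)·2.141810 − (0.1856/3.2906)·1.894030 = -0.171098
denominator = 1 − 2.141810 = -1.141810
p = -0.171098 / -1.141810 = 0.1498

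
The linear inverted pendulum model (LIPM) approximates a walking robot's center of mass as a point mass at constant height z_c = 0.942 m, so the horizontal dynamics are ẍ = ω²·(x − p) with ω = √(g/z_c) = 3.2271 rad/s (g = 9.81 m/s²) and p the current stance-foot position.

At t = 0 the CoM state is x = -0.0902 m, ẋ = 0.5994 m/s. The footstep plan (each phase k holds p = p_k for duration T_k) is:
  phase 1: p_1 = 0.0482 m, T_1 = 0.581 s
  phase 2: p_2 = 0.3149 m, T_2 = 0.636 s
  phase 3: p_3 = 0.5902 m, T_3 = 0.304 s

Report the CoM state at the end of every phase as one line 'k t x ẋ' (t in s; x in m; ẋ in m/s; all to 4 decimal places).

phase 1: p=0.0482, T=0.581, ωT=1.874945, cosh=3.336912, sinh=3.183549; start (x,ẋ)=(-0.090200, 0.599400) → end (x,ẋ)=(0.177682, 0.578275)
phase 2: p=0.3149, T=0.636, ωT=2.052436, cosh=3.957633, sinh=3.829211; start (x,ẋ)=(0.177682, 0.578275) → end (x,ẋ)=(0.458011, 0.592965)
phase 3: p=0.5902, T=0.304, ωT=0.981038, cosh=1.521073, sinh=1.146151; start (x,ẋ)=(0.458011, 0.592965) → end (x,ẋ)=(0.599731, 0.413010)

1 0.5810 0.1777 0.5783
2 1.2170 0.4580 0.5930
3 1.5210 0.5997 0.4130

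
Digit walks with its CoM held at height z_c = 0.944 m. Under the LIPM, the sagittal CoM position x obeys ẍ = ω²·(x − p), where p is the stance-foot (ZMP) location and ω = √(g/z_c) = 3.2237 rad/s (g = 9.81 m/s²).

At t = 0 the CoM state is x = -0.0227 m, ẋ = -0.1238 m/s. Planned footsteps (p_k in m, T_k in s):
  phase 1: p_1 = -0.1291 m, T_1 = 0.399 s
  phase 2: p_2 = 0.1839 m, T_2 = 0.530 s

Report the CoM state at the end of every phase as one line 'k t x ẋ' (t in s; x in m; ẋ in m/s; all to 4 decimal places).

phase 1: p=-0.1291, T=0.399, ωT=1.286256, cosh=1.947758, sinh=1.671454; start (x,ẋ)=(-0.022700, -0.123800) → end (x,ẋ)=(0.013952, 0.332179)
phase 2: p=0.1839, T=0.530, ωT=1.708561, cosh=2.851069, sinh=2.669942; start (x,ẋ)=(0.013952, 0.332179) → end (x,ẋ)=(-0.025514, -0.515689)

1 0.3990 0.0140 0.3322
2 0.9290 -0.0255 -0.5157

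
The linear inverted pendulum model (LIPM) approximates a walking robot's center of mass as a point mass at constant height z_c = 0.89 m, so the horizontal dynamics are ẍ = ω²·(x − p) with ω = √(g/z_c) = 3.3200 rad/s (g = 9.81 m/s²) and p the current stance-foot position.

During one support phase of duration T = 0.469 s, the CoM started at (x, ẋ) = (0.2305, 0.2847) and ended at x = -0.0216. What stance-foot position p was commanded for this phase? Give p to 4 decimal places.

ωT = 3.3200·0.469 = 1.557080; cosh(ωT) = 2.477848, sinh(ωT) = 2.267098
x(T) = p + (x₀−p)·cosh(ωT) + (ẋ₀/ω)·sinh(ωT) ⇒ p·(1 − cosh) = x(T) − x₀·cosh − (ẋ₀/ω)·sinh
numerator   = -0.0216 − (0.2305)·2.477848 − (0.2847/3.3200)·2.267098 = -0.787154
denominator = 1 − 2.477848 = -1.477848
p = -0.787154 / -1.477848 = 0.5326

p = 0.5326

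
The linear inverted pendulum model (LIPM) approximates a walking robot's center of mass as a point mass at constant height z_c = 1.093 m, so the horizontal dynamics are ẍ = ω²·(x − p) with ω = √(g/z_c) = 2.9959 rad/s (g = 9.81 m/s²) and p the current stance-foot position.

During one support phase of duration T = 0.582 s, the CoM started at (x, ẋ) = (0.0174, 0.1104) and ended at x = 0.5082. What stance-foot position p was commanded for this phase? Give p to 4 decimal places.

ωT = 2.9959·0.582 = 1.743614; cosh(ωT) = 2.946428, sinh(ωT) = 2.771541
x(T) = p + (x₀−p)·cosh(ωT) + (ẋ₀/ω)·sinh(ωT) ⇒ p·(1 − cosh) = x(T) − x₀·cosh − (ẋ₀/ω)·sinh
numerator   = 0.5082 − (0.0174)·2.946428 − (0.1104/2.9959)·2.771541 = 0.354800
denominator = 1 − 2.946428 = -1.946428
p = 0.354800 / -1.946428 = -0.1823

p = -0.1823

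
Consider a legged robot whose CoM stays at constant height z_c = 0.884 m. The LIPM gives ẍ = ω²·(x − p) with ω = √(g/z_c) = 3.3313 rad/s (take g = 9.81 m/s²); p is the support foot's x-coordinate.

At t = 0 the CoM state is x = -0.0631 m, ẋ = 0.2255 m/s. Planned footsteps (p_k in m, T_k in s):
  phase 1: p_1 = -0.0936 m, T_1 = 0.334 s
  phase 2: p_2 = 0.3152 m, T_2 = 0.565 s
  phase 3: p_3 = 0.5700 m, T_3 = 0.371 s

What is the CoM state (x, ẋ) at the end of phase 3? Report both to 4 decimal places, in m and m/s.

x = -1.1586, ẋ = -5.4500

phase 1: p=-0.0936, T=0.334, ωT=1.112654, cosh=1.685554, sinh=1.356869; start (x,ẋ)=(-0.063100, 0.225500) → end (x,ẋ)=(0.049658, 0.517957)
phase 2: p=0.3152, T=0.565, ωT=1.882184, cosh=3.360047, sinh=3.207790; start (x,ẋ)=(0.049658, 0.517957) → end (x,ẋ)=(-0.078282, -1.097257)
phase 3: p=0.5700, T=0.371, ωT=1.235912, cosh=1.866043, sinh=1.575474; start (x,ẋ)=(-0.078282, -1.097257) → end (x,ẋ)=(-1.158648, -5.449955)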